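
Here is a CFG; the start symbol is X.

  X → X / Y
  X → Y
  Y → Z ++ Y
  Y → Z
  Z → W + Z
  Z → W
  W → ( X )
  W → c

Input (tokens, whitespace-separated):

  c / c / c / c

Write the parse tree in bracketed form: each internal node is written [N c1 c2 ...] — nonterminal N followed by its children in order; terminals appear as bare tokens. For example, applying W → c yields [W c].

X
X / Y
X / Y / Y
X / Y / Y / Y
Y / Y / Y / Y
Z / Y / Y / Y
W / Y / Y / Y
c / Y / Y / Y
c / Z / Y / Y
c / W / Y / Y
c / c / Y / Y
c / c / Z / Y
c / c / W / Y
c / c / c / Y
c / c / c / Z
c / c / c / W
c / c / c / c

[X [X [X [X [Y [Z [W c]]]] / [Y [Z [W c]]]] / [Y [Z [W c]]]] / [Y [Z [W c]]]]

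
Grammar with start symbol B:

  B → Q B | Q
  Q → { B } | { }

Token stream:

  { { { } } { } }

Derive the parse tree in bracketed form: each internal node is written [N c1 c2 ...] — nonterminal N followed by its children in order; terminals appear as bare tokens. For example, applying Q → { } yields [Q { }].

B
Q
{ B }
{ Q B }
{ { B } B }
{ { Q } B }
{ { { } } B }
{ { { } } Q }
{ { { } } { } }

[B [Q { [B [Q { [B [Q { }]] }] [B [Q { }]]] }]]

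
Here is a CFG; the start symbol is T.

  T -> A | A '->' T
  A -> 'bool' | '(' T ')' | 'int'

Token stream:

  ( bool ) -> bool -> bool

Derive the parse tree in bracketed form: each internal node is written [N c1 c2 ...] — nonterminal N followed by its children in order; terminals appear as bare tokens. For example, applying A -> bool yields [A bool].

[T [A ( [T [A bool]] )] -> [T [A bool] -> [T [A bool]]]]

T
A -> T
( T ) -> T
( A ) -> T
( bool ) -> T
( bool ) -> A -> T
( bool ) -> bool -> T
( bool ) -> bool -> A
( bool ) -> bool -> bool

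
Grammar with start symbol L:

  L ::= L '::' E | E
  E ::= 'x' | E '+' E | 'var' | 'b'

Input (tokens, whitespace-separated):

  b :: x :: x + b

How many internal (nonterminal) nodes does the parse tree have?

8

[L [L [L [E b]] :: [E x]] :: [E [E x] + [E b]]]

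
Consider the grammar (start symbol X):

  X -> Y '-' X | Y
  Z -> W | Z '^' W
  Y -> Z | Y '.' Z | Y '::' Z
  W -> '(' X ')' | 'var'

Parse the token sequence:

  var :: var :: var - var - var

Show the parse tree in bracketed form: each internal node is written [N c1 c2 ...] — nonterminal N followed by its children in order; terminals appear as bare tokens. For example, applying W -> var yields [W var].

[X [Y [Y [Y [Z [W var]]] :: [Z [W var]]] :: [Z [W var]]] - [X [Y [Z [W var]]] - [X [Y [Z [W var]]]]]]

X
Y - X
Y :: Z - X
Y :: Z :: Z - X
Z :: Z :: Z - X
W :: Z :: Z - X
var :: Z :: Z - X
var :: W :: Z - X
var :: var :: Z - X
var :: var :: W - X
var :: var :: var - X
var :: var :: var - Y - X
var :: var :: var - Z - X
var :: var :: var - W - X
var :: var :: var - var - X
var :: var :: var - var - Y
var :: var :: var - var - Z
var :: var :: var - var - W
var :: var :: var - var - var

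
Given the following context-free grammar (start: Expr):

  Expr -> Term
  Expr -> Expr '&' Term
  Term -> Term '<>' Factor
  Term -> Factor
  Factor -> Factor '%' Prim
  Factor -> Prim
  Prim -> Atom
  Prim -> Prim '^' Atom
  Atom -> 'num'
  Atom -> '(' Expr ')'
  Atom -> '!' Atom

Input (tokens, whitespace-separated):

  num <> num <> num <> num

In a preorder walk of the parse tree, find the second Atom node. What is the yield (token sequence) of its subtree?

num

[Expr [Term [Term [Term [Term [Factor [Prim [Atom num]]]] <> [Factor [Prim [Atom num]]]] <> [Factor [Prim [Atom num]]]] <> [Factor [Prim [Atom num]]]]]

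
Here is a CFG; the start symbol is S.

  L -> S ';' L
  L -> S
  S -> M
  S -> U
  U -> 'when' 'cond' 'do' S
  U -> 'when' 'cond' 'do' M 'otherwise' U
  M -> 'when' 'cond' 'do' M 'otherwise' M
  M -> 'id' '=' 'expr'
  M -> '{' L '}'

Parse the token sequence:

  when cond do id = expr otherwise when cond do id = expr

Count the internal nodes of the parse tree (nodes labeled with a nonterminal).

6

[S [U when cond do [M id = expr] otherwise [U when cond do [S [M id = expr]]]]]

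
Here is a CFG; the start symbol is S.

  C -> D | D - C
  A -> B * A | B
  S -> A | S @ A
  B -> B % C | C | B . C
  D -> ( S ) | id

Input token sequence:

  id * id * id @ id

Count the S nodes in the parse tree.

2

[S [S [A [B [C [D id]]] * [A [B [C [D id]]] * [A [B [C [D id]]]]]]] @ [A [B [C [D id]]]]]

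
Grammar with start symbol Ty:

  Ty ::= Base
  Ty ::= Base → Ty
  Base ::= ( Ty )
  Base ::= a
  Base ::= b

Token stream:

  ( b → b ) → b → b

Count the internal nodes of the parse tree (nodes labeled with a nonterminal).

10

[Ty [Base ( [Ty [Base b] → [Ty [Base b]]] )] → [Ty [Base b] → [Ty [Base b]]]]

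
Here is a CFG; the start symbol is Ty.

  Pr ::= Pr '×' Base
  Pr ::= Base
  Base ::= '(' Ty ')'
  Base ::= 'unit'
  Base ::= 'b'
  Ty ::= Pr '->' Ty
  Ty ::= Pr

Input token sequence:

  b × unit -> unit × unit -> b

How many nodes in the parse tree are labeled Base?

[Ty [Pr [Pr [Base b]] × [Base unit]] -> [Ty [Pr [Pr [Base unit]] × [Base unit]] -> [Ty [Pr [Base b]]]]]

5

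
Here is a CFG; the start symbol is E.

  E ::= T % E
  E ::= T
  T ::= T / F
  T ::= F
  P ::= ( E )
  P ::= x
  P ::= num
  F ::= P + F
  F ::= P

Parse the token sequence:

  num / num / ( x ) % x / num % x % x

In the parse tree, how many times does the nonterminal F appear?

[E [T [T [T [F [P num]]] / [F [P num]]] / [F [P ( [E [T [F [P x]]]] )]]] % [E [T [T [F [P x]]] / [F [P num]]] % [E [T [F [P x]]] % [E [T [F [P x]]]]]]]

8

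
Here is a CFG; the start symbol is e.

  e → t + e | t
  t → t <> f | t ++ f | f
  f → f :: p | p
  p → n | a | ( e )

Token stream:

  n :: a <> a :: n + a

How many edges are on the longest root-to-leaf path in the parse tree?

[e [t [t [f [f [p n]] :: [p a]]] <> [f [f [p a]] :: [p n]]] + [e [t [f [p a]]]]]

6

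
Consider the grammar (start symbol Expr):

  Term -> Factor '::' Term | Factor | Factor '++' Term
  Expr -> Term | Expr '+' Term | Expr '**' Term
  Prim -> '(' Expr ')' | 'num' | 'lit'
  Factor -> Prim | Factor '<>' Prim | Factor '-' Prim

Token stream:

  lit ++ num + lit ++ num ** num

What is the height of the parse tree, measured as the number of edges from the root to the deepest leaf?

[Expr [Expr [Expr [Term [Factor [Prim lit]] ++ [Term [Factor [Prim num]]]]] + [Term [Factor [Prim lit]] ++ [Term [Factor [Prim num]]]]] ** [Term [Factor [Prim num]]]]

7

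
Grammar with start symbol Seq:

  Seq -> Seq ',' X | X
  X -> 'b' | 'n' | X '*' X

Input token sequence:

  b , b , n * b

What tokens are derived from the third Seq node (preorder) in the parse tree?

[Seq [Seq [Seq [X b]] , [X b]] , [X [X n] * [X b]]]

b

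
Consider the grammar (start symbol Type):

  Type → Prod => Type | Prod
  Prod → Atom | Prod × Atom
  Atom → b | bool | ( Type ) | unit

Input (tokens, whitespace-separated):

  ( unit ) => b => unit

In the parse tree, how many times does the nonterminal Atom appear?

4

[Type [Prod [Atom ( [Type [Prod [Atom unit]]] )]] => [Type [Prod [Atom b]] => [Type [Prod [Atom unit]]]]]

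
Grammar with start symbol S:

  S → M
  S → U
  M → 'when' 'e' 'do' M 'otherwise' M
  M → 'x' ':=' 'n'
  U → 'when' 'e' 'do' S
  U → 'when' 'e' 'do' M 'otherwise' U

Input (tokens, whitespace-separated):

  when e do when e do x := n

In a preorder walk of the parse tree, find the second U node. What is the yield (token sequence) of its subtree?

[S [U when e do [S [U when e do [S [M x := n]]]]]]

when e do x := n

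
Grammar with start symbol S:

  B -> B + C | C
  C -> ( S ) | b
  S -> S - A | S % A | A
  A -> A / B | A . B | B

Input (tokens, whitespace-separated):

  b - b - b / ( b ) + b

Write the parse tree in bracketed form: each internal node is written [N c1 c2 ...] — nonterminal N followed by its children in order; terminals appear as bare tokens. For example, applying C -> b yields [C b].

S
S - A
S - A - A
A - A - A
B - A - A
C - A - A
b - A - A
b - B - A
b - C - A
b - b - A
b - b - A / B
b - b - B / B
b - b - C / B
b - b - b / B
b - b - b / B + C
b - b - b / C + C
b - b - b / ( S ) + C
b - b - b / ( A ) + C
b - b - b / ( B ) + C
b - b - b / ( C ) + C
b - b - b / ( b ) + C
b - b - b / ( b ) + b

[S [S [S [A [B [C b]]]] - [A [B [C b]]]] - [A [A [B [C b]]] / [B [B [C ( [S [A [B [C b]]]] )]] + [C b]]]]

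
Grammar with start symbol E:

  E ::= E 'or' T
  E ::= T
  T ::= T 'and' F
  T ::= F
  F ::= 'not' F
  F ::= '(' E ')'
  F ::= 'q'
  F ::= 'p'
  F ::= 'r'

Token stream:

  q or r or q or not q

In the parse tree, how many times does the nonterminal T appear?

4

[E [E [E [E [T [F q]]] or [T [F r]]] or [T [F q]]] or [T [F not [F q]]]]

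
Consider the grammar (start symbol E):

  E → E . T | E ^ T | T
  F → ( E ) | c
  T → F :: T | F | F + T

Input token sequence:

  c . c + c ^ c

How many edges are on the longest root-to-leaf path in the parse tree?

5

[E [E [E [T [F c]]] . [T [F c] + [T [F c]]]] ^ [T [F c]]]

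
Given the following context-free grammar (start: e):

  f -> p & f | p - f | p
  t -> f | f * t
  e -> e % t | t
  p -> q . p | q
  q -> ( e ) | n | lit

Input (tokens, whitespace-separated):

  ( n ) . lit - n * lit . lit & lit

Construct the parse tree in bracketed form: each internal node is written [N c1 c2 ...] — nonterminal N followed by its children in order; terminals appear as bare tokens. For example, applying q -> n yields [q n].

[e [t [f [p [q ( [e [t [f [p [q n]]]]] )] . [p [q lit]]] - [f [p [q n]]]] * [t [f [p [q lit] . [p [q lit]]] & [f [p [q lit]]]]]]]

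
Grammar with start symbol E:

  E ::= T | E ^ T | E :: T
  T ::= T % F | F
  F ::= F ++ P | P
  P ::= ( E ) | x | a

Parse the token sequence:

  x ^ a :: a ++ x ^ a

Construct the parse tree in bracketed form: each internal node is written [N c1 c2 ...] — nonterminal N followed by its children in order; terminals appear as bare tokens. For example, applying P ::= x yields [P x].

[E [E [E [E [T [F [P x]]]] ^ [T [F [P a]]]] :: [T [F [F [P a]] ++ [P x]]]] ^ [T [F [P a]]]]

E
E ^ T
E :: T ^ T
E ^ T :: T ^ T
T ^ T :: T ^ T
F ^ T :: T ^ T
P ^ T :: T ^ T
x ^ T :: T ^ T
x ^ F :: T ^ T
x ^ P :: T ^ T
x ^ a :: T ^ T
x ^ a :: F ^ T
x ^ a :: F ++ P ^ T
x ^ a :: P ++ P ^ T
x ^ a :: a ++ P ^ T
x ^ a :: a ++ x ^ T
x ^ a :: a ++ x ^ F
x ^ a :: a ++ x ^ P
x ^ a :: a ++ x ^ a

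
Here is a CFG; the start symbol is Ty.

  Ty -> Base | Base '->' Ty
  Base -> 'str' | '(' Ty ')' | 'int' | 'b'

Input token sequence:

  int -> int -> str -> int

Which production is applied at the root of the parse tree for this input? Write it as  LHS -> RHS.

Ty -> Base '->' Ty

[Ty [Base int] -> [Ty [Base int] -> [Ty [Base str] -> [Ty [Base int]]]]]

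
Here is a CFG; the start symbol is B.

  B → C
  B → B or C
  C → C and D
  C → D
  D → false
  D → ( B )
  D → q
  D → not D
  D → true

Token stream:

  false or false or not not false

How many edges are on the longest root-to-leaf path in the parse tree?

5

[B [B [B [C [D false]]] or [C [D false]]] or [C [D not [D not [D false]]]]]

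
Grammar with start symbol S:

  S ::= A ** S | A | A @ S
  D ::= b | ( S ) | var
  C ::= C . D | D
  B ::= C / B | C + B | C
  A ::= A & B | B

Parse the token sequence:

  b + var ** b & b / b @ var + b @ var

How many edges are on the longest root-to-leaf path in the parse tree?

8

[S [A [B [C [D b]] + [B [C [D var]]]]] ** [S [A [A [B [C [D b]]]] & [B [C [D b]] / [B [C [D b]]]]] @ [S [A [B [C [D var]] + [B [C [D b]]]]] @ [S [A [B [C [D var]]]]]]]]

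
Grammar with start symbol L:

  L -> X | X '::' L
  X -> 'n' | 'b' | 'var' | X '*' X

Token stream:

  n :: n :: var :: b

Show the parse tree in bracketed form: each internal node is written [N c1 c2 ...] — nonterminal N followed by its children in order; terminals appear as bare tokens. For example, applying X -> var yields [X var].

L
X :: L
n :: L
n :: X :: L
n :: n :: L
n :: n :: X :: L
n :: n :: var :: L
n :: n :: var :: X
n :: n :: var :: b

[L [X n] :: [L [X n] :: [L [X var] :: [L [X b]]]]]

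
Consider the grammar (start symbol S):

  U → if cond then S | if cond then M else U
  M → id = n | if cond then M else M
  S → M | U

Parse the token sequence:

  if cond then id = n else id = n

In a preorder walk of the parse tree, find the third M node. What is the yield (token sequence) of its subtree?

id = n

[S [M if cond then [M id = n] else [M id = n]]]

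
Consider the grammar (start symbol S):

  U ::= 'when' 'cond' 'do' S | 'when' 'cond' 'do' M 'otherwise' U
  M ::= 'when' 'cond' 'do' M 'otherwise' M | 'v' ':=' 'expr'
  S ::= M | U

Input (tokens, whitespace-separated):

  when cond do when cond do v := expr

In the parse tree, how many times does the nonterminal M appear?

[S [U when cond do [S [U when cond do [S [M v := expr]]]]]]

1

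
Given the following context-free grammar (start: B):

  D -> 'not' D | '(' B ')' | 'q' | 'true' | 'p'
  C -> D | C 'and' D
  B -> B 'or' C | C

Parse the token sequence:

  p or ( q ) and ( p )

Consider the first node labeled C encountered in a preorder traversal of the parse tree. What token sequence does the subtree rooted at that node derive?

p

[B [B [C [D p]]] or [C [C [D ( [B [C [D q]]] )]] and [D ( [B [C [D p]]] )]]]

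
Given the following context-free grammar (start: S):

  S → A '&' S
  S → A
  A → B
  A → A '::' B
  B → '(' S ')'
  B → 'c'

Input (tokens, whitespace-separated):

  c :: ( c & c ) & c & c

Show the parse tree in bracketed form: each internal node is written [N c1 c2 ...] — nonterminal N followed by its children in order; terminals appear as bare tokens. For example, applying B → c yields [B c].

[S [A [A [B c]] :: [B ( [S [A [B c]] & [S [A [B c]]]] )]] & [S [A [B c]] & [S [A [B c]]]]]

S
A & S
A :: B & S
B :: B & S
c :: B & S
c :: ( S ) & S
c :: ( A & S ) & S
c :: ( B & S ) & S
c :: ( c & S ) & S
c :: ( c & A ) & S
c :: ( c & B ) & S
c :: ( c & c ) & S
c :: ( c & c ) & A & S
c :: ( c & c ) & B & S
c :: ( c & c ) & c & S
c :: ( c & c ) & c & A
c :: ( c & c ) & c & B
c :: ( c & c ) & c & c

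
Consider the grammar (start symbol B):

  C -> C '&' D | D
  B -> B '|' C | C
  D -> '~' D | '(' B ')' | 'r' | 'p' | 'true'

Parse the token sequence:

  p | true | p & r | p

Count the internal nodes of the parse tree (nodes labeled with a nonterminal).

[B [B [B [B [C [D p]]] | [C [D true]]] | [C [C [D p]] & [D r]]] | [C [D p]]]

14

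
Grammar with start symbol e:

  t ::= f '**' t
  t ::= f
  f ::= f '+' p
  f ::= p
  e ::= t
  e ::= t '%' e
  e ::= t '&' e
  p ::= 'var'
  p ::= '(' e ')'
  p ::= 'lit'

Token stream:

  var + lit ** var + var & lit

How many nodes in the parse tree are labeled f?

[e [t [f [f [p var]] + [p lit]] ** [t [f [f [p var]] + [p var]]]] & [e [t [f [p lit]]]]]

5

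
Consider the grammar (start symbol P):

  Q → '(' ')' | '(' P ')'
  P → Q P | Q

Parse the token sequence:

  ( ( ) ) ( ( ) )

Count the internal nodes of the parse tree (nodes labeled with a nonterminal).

8

[P [Q ( [P [Q ( )]] )] [P [Q ( [P [Q ( )]] )]]]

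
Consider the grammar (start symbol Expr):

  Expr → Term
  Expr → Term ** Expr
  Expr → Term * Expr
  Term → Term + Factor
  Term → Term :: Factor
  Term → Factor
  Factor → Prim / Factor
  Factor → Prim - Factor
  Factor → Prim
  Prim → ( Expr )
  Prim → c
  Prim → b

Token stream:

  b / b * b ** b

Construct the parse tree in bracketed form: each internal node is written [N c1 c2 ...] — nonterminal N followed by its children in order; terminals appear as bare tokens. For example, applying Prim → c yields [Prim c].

[Expr [Term [Factor [Prim b] / [Factor [Prim b]]]] * [Expr [Term [Factor [Prim b]]] ** [Expr [Term [Factor [Prim b]]]]]]

Expr
Term * Expr
Factor * Expr
Prim / Factor * Expr
b / Factor * Expr
b / Prim * Expr
b / b * Expr
b / b * Term ** Expr
b / b * Factor ** Expr
b / b * Prim ** Expr
b / b * b ** Expr
b / b * b ** Term
b / b * b ** Factor
b / b * b ** Prim
b / b * b ** b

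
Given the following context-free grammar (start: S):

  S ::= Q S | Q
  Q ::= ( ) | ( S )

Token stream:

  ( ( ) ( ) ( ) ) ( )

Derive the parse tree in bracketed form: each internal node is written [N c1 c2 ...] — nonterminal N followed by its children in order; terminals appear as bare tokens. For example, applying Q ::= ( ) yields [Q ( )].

S
Q S
( S ) S
( Q S ) S
( ( ) S ) S
( ( ) Q S ) S
( ( ) ( ) S ) S
( ( ) ( ) Q ) S
( ( ) ( ) ( ) ) S
( ( ) ( ) ( ) ) Q
( ( ) ( ) ( ) ) ( )

[S [Q ( [S [Q ( )] [S [Q ( )] [S [Q ( )]]]] )] [S [Q ( )]]]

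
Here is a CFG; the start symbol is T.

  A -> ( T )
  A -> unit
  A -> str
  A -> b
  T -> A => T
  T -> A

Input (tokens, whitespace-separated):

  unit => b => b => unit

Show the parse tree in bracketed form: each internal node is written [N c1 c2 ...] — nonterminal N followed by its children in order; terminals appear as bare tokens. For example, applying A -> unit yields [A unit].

T
A => T
unit => T
unit => A => T
unit => b => T
unit => b => A => T
unit => b => b => T
unit => b => b => A
unit => b => b => unit

[T [A unit] => [T [A b] => [T [A b] => [T [A unit]]]]]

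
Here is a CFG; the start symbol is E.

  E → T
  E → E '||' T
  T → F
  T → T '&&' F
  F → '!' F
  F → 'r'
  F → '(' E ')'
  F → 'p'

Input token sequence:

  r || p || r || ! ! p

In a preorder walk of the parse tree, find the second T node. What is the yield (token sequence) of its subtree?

[E [E [E [E [T [F r]]] || [T [F p]]] || [T [F r]]] || [T [F ! [F ! [F p]]]]]

p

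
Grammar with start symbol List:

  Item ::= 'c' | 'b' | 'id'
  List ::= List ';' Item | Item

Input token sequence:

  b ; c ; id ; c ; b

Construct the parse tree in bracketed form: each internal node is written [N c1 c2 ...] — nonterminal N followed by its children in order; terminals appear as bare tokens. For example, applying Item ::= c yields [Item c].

[List [List [List [List [List [Item b]] ; [Item c]] ; [Item id]] ; [Item c]] ; [Item b]]

List
List ; Item
List ; Item ; Item
List ; Item ; Item ; Item
List ; Item ; Item ; Item ; Item
Item ; Item ; Item ; Item ; Item
b ; Item ; Item ; Item ; Item
b ; c ; Item ; Item ; Item
b ; c ; id ; Item ; Item
b ; c ; id ; c ; Item
b ; c ; id ; c ; b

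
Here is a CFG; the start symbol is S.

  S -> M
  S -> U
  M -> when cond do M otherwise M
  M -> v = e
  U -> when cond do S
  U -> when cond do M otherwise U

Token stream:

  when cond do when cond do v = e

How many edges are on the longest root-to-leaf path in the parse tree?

[S [U when cond do [S [U when cond do [S [M v = e]]]]]]

6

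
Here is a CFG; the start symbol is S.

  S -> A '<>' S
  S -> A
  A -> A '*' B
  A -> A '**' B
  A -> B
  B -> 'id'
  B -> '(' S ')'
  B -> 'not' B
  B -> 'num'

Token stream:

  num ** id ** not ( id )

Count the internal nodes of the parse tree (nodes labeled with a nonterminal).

11

[S [A [A [A [B num]] ** [B id]] ** [B not [B ( [S [A [B id]]] )]]]]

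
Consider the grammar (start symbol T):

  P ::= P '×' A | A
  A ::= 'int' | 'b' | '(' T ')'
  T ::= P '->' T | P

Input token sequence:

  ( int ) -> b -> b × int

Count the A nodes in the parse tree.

[T [P [A ( [T [P [A int]]] )]] -> [T [P [A b]] -> [T [P [P [A b]] × [A int]]]]]

5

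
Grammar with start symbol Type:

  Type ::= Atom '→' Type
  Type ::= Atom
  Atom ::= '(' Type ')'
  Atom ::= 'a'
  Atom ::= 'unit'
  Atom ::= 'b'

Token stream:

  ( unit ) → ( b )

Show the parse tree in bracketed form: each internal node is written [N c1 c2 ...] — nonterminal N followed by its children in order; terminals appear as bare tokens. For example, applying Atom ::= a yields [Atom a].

[Type [Atom ( [Type [Atom unit]] )] → [Type [Atom ( [Type [Atom b]] )]]]

Type
Atom → Type
( Type ) → Type
( Atom ) → Type
( unit ) → Type
( unit ) → Atom
( unit ) → ( Type )
( unit ) → ( Atom )
( unit ) → ( b )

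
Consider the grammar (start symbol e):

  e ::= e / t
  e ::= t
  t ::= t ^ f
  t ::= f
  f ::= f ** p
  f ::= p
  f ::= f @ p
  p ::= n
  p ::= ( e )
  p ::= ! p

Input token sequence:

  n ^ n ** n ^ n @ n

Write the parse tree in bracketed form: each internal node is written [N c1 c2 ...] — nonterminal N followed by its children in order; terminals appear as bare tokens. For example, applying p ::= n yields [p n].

[e [t [t [t [f [p n]]] ^ [f [f [p n]] ** [p n]]] ^ [f [f [p n]] @ [p n]]]]

e
t
t ^ f
t ^ f ^ f
f ^ f ^ f
p ^ f ^ f
n ^ f ^ f
n ^ f ** p ^ f
n ^ p ** p ^ f
n ^ n ** p ^ f
n ^ n ** n ^ f
n ^ n ** n ^ f @ p
n ^ n ** n ^ p @ p
n ^ n ** n ^ n @ p
n ^ n ** n ^ n @ n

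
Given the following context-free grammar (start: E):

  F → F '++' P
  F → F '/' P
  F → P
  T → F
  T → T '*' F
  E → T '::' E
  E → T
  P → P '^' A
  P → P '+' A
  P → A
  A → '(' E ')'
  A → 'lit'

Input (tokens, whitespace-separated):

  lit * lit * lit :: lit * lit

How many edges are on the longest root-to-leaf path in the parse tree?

7

[E [T [T [T [F [P [A lit]]]] * [F [P [A lit]]]] * [F [P [A lit]]]] :: [E [T [T [F [P [A lit]]]] * [F [P [A lit]]]]]]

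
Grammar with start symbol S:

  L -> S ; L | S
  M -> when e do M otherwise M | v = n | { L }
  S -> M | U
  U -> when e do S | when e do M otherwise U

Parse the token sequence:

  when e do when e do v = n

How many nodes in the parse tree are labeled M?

[S [U when e do [S [U when e do [S [M v = n]]]]]]

1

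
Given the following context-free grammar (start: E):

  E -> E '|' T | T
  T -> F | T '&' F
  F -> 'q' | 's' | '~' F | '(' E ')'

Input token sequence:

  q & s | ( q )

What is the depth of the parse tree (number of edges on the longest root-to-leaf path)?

[E [E [T [T [F q]] & [F s]]] | [T [F ( [E [T [F q]]] )]]]

6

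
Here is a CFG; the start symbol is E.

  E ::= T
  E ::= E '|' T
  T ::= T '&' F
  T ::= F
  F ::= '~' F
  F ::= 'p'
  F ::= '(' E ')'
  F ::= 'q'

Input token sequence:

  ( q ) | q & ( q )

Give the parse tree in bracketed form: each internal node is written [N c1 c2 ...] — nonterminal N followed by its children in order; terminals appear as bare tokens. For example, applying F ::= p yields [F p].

E
E | T
T | T
F | T
( E ) | T
( T ) | T
( F ) | T
( q ) | T
( q ) | T & F
( q ) | F & F
( q ) | q & F
( q ) | q & ( E )
( q ) | q & ( T )
( q ) | q & ( F )
( q ) | q & ( q )

[E [E [T [F ( [E [T [F q]]] )]]] | [T [T [F q]] & [F ( [E [T [F q]]] )]]]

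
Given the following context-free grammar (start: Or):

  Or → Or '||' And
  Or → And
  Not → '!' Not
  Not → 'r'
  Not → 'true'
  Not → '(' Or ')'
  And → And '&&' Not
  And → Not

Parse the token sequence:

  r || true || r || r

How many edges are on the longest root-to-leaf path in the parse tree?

6

[Or [Or [Or [Or [And [Not r]]] || [And [Not true]]] || [And [Not r]]] || [And [Not r]]]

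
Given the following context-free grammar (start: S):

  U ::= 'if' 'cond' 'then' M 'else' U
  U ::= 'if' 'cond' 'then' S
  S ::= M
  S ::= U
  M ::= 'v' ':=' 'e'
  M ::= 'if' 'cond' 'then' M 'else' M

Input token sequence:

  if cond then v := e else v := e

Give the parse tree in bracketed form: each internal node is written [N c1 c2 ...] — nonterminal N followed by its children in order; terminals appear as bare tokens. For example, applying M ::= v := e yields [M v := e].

[S [M if cond then [M v := e] else [M v := e]]]

S
M
if cond then M else M
if cond then v := e else M
if cond then v := e else v := e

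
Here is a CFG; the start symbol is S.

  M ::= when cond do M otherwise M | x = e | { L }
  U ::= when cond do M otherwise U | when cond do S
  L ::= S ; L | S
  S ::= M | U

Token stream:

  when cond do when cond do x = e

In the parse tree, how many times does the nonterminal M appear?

[S [U when cond do [S [U when cond do [S [M x = e]]]]]]

1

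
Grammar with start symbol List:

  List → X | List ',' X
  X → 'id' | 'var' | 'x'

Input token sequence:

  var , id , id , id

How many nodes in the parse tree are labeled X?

4

[List [List [List [List [X var]] , [X id]] , [X id]] , [X id]]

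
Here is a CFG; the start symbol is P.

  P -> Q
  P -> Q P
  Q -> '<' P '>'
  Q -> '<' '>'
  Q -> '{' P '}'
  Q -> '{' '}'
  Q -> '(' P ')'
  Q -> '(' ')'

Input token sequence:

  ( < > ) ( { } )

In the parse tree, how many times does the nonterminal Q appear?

4

[P [Q ( [P [Q < >]] )] [P [Q ( [P [Q { }]] )]]]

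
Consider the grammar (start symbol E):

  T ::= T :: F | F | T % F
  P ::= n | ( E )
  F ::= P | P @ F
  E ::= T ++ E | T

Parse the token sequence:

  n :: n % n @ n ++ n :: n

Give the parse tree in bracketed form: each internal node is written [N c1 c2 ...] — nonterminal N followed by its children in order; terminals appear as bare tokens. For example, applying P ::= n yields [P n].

[E [T [T [T [F [P n]]] :: [F [P n]]] % [F [P n] @ [F [P n]]]] ++ [E [T [T [F [P n]]] :: [F [P n]]]]]

E
T ++ E
T % F ++ E
T :: F % F ++ E
F :: F % F ++ E
P :: F % F ++ E
n :: F % F ++ E
n :: P % F ++ E
n :: n % F ++ E
n :: n % P @ F ++ E
n :: n % n @ F ++ E
n :: n % n @ P ++ E
n :: n % n @ n ++ E
n :: n % n @ n ++ T
n :: n % n @ n ++ T :: F
n :: n % n @ n ++ F :: F
n :: n % n @ n ++ P :: F
n :: n % n @ n ++ n :: F
n :: n % n @ n ++ n :: P
n :: n % n @ n ++ n :: n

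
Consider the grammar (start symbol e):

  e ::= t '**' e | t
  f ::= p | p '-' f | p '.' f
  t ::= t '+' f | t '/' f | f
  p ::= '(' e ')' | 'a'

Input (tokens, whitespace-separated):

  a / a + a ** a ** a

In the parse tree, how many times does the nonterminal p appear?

5

[e [t [t [t [f [p a]]] / [f [p a]]] + [f [p a]]] ** [e [t [f [p a]]] ** [e [t [f [p a]]]]]]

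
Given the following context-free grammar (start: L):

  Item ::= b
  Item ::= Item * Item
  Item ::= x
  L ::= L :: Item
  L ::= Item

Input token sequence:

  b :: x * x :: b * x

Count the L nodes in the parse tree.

[L [L [L [Item b]] :: [Item [Item x] * [Item x]]] :: [Item [Item b] * [Item x]]]

3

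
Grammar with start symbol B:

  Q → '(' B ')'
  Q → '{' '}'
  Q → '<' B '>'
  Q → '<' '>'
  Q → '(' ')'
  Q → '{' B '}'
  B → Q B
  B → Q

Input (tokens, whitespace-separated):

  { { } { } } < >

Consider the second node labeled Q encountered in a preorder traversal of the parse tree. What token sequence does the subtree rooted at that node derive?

[B [Q { [B [Q { }] [B [Q { }]]] }] [B [Q < >]]]

{ }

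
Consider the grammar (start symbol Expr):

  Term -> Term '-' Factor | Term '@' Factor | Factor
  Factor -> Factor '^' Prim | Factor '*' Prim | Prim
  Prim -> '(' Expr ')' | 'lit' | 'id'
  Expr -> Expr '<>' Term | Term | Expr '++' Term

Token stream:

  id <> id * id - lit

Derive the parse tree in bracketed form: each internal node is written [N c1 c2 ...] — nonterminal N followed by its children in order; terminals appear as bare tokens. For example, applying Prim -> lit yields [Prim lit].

Expr
Expr <> Term
Term <> Term
Factor <> Term
Prim <> Term
id <> Term
id <> Term - Factor
id <> Factor - Factor
id <> Factor * Prim - Factor
id <> Prim * Prim - Factor
id <> id * Prim - Factor
id <> id * id - Factor
id <> id * id - Prim
id <> id * id - lit

[Expr [Expr [Term [Factor [Prim id]]]] <> [Term [Term [Factor [Factor [Prim id]] * [Prim id]]] - [Factor [Prim lit]]]]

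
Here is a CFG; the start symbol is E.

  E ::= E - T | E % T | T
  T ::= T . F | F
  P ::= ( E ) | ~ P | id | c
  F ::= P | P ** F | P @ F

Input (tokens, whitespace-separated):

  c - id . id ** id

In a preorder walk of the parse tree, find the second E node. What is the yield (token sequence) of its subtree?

[E [E [T [F [P c]]]] - [T [T [F [P id]]] . [F [P id] ** [F [P id]]]]]

c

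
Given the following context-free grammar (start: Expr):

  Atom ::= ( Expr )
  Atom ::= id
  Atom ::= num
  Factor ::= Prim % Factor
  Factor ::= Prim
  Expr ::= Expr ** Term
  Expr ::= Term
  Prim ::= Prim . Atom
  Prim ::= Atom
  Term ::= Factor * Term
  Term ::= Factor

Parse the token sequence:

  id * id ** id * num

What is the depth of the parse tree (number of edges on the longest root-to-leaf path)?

[Expr [Expr [Term [Factor [Prim [Atom id]]] * [Term [Factor [Prim [Atom id]]]]]] ** [Term [Factor [Prim [Atom id]]] * [Term [Factor [Prim [Atom num]]]]]]

7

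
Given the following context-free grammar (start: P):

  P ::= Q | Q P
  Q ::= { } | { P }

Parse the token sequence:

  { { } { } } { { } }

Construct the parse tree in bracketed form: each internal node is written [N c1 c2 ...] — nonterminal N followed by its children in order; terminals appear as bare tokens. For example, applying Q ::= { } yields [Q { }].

P
Q P
{ P } P
{ Q P } P
{ { } P } P
{ { } Q } P
{ { } { } } P
{ { } { } } Q
{ { } { } } { P }
{ { } { } } { Q }
{ { } { } } { { } }

[P [Q { [P [Q { }] [P [Q { }]]] }] [P [Q { [P [Q { }]] }]]]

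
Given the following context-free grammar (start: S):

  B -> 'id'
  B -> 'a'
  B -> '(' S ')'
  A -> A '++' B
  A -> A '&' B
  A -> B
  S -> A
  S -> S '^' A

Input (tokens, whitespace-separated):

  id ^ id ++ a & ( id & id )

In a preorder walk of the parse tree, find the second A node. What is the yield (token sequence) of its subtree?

id ++ a & ( id & id )

[S [S [A [B id]]] ^ [A [A [A [B id]] ++ [B a]] & [B ( [S [A [A [B id]] & [B id]]] )]]]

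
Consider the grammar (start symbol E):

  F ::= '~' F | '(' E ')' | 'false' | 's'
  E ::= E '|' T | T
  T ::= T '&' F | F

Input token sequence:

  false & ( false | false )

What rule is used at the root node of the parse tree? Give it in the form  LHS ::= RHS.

E ::= T

[E [T [T [F false]] & [F ( [E [E [T [F false]]] | [T [F false]]] )]]]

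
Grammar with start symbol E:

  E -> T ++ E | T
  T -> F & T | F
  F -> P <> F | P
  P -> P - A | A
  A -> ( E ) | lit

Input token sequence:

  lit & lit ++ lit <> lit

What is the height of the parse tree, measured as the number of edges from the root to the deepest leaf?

[E [T [F [P [A lit]]] & [T [F [P [A lit]]]]] ++ [E [T [F [P [A lit]] <> [F [P [A lit]]]]]]]

7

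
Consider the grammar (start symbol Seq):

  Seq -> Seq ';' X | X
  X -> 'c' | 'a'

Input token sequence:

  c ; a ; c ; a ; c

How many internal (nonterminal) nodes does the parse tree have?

10

[Seq [Seq [Seq [Seq [Seq [X c]] ; [X a]] ; [X c]] ; [X a]] ; [X c]]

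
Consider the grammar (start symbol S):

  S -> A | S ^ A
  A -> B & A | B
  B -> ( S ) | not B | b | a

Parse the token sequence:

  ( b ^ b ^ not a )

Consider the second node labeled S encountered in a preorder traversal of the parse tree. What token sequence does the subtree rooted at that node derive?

[S [A [B ( [S [S [S [A [B b]]] ^ [A [B b]]] ^ [A [B not [B a]]]] )]]]

b ^ b ^ not a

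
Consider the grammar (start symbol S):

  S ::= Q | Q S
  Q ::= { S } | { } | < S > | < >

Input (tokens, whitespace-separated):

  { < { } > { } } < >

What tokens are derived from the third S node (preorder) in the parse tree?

[S [Q { [S [Q < [S [Q { }]] >] [S [Q { }]]] }] [S [Q < >]]]

{ }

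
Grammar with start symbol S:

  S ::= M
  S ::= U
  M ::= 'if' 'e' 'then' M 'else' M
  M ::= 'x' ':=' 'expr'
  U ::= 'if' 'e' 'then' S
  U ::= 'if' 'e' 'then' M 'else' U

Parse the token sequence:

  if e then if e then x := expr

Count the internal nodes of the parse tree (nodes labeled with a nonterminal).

[S [U if e then [S [U if e then [S [M x := expr]]]]]]

6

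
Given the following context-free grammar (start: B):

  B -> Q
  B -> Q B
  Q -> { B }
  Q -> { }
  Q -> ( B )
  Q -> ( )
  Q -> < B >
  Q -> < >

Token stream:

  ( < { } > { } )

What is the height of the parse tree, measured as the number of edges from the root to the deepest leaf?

6

[B [Q ( [B [Q < [B [Q { }]] >] [B [Q { }]]] )]]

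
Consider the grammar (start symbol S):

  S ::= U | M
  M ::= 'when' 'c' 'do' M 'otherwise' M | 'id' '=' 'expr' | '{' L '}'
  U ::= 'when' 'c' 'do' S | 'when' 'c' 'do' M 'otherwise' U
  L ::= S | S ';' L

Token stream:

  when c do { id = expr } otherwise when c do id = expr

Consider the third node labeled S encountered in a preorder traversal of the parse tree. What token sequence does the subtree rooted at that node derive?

[S [U when c do [M { [L [S [M id = expr]]] }] otherwise [U when c do [S [M id = expr]]]]]

id = expr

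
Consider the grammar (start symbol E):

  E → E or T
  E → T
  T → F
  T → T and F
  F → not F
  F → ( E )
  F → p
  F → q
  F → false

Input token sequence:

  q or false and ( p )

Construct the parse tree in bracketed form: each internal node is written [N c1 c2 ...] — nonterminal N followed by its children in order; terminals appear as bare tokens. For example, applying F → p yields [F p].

[E [E [T [F q]]] or [T [T [F false]] and [F ( [E [T [F p]]] )]]]

E
E or T
T or T
F or T
q or T
q or T and F
q or F and F
q or false and F
q or false and ( E )
q or false and ( T )
q or false and ( F )
q or false and ( p )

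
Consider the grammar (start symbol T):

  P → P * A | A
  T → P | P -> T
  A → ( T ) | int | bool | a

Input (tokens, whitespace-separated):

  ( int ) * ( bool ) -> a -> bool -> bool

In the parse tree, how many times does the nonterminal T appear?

6

[T [P [P [A ( [T [P [A int]]] )]] * [A ( [T [P [A bool]]] )]] -> [T [P [A a]] -> [T [P [A bool]] -> [T [P [A bool]]]]]]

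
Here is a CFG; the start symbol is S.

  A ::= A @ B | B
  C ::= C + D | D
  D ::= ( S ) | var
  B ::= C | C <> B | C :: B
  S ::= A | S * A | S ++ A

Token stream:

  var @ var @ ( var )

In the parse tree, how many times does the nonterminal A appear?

[S [A [A [A [B [C [D var]]]] @ [B [C [D var]]]] @ [B [C [D ( [S [A [B [C [D var]]]]] )]]]]]

4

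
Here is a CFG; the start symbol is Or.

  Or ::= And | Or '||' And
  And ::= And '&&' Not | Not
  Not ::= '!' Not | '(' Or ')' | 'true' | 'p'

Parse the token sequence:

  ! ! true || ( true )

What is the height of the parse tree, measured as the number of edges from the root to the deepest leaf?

[Or [Or [And [Not ! [Not ! [Not true]]]]] || [And [Not ( [Or [And [Not true]]] )]]]

6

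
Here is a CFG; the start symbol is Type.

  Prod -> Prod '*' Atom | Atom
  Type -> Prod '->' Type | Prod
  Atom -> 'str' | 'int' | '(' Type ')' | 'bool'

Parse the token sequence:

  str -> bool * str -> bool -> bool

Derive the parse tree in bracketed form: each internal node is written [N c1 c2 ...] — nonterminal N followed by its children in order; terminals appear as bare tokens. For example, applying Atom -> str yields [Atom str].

Type
Prod -> Type
Atom -> Type
str -> Type
str -> Prod -> Type
str -> Prod * Atom -> Type
str -> Atom * Atom -> Type
str -> bool * Atom -> Type
str -> bool * str -> Type
str -> bool * str -> Prod -> Type
str -> bool * str -> Atom -> Type
str -> bool * str -> bool -> Type
str -> bool * str -> bool -> Prod
str -> bool * str -> bool -> Atom
str -> bool * str -> bool -> bool

[Type [Prod [Atom str]] -> [Type [Prod [Prod [Atom bool]] * [Atom str]] -> [Type [Prod [Atom bool]] -> [Type [Prod [Atom bool]]]]]]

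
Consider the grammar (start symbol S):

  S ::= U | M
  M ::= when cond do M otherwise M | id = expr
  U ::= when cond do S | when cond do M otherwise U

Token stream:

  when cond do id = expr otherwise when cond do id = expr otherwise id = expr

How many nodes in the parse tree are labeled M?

[S [M when cond do [M id = expr] otherwise [M when cond do [M id = expr] otherwise [M id = expr]]]]

5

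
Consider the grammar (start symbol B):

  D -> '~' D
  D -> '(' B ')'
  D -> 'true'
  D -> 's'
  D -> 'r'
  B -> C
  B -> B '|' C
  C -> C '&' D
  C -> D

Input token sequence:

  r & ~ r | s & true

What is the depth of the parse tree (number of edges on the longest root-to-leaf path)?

5

[B [B [C [C [D r]] & [D ~ [D r]]]] | [C [C [D s]] & [D true]]]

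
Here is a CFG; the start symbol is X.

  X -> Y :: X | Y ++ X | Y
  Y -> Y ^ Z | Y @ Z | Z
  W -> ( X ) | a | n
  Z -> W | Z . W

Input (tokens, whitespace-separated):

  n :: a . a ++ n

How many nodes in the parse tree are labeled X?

[X [Y [Z [W n]]] :: [X [Y [Z [Z [W a]] . [W a]]] ++ [X [Y [Z [W n]]]]]]

3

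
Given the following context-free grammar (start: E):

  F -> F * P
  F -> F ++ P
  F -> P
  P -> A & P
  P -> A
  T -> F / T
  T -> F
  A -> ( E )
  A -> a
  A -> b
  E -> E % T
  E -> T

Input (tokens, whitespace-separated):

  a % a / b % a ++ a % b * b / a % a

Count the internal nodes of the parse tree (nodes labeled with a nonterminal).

39

[E [E [E [E [E [T [F [P [A a]]]]] % [T [F [P [A a]]] / [T [F [P [A b]]]]]] % [T [F [F [P [A a]]] ++ [P [A a]]]]] % [T [F [F [P [A b]]] * [P [A b]]] / [T [F [P [A a]]]]]] % [T [F [P [A a]]]]]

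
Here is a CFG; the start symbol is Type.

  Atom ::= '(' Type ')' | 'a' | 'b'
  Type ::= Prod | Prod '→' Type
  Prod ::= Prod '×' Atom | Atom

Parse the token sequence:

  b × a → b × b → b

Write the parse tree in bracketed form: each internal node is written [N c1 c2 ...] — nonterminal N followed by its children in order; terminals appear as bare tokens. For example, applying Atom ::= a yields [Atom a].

[Type [Prod [Prod [Atom b]] × [Atom a]] → [Type [Prod [Prod [Atom b]] × [Atom b]] → [Type [Prod [Atom b]]]]]

Type
Prod → Type
Prod × Atom → Type
Atom × Atom → Type
b × Atom → Type
b × a → Type
b × a → Prod → Type
b × a → Prod × Atom → Type
b × a → Atom × Atom → Type
b × a → b × Atom → Type
b × a → b × b → Type
b × a → b × b → Prod
b × a → b × b → Atom
b × a → b × b → b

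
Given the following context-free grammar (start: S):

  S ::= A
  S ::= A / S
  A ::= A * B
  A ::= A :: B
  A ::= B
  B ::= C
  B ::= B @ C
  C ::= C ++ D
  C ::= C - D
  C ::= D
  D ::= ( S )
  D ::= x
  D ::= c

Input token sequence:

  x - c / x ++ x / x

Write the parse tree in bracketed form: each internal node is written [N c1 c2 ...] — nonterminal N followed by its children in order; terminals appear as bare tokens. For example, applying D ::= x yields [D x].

S
A / S
B / S
C / S
C - D / S
D - D / S
x - D / S
x - c / S
x - c / A / S
x - c / B / S
x - c / C / S
x - c / C ++ D / S
x - c / D ++ D / S
x - c / x ++ D / S
x - c / x ++ x / S
x - c / x ++ x / A
x - c / x ++ x / B
x - c / x ++ x / C
x - c / x ++ x / D
x - c / x ++ x / x

[S [A [B [C [C [D x]] - [D c]]]] / [S [A [B [C [C [D x]] ++ [D x]]]] / [S [A [B [C [D x]]]]]]]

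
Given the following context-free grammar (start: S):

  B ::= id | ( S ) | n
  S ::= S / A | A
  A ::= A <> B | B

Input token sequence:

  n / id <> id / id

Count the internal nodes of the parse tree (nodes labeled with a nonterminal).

11

[S [S [S [A [B n]]] / [A [A [B id]] <> [B id]]] / [A [B id]]]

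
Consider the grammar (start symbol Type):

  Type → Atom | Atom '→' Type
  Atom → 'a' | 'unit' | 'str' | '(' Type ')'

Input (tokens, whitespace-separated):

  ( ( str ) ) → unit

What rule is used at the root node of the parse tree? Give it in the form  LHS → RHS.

Type → Atom '→' Type

[Type [Atom ( [Type [Atom ( [Type [Atom str]] )]] )] → [Type [Atom unit]]]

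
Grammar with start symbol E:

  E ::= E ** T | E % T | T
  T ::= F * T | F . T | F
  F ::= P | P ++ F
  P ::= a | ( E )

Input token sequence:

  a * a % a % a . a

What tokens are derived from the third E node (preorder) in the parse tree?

a * a

[E [E [E [T [F [P a]] * [T [F [P a]]]]] % [T [F [P a]]]] % [T [F [P a]] . [T [F [P a]]]]]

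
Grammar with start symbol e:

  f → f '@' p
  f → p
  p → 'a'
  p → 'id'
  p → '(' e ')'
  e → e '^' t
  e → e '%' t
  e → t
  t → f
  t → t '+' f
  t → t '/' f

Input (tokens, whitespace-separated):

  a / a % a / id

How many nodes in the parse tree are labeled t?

[e [e [t [t [f [p a]]] / [f [p a]]]] % [t [t [f [p a]]] / [f [p id]]]]

4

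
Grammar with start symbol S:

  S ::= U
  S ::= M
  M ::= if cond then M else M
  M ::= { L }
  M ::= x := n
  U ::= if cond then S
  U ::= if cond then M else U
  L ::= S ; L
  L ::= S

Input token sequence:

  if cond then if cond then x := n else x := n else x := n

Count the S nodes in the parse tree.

1

[S [M if cond then [M if cond then [M x := n] else [M x := n]] else [M x := n]]]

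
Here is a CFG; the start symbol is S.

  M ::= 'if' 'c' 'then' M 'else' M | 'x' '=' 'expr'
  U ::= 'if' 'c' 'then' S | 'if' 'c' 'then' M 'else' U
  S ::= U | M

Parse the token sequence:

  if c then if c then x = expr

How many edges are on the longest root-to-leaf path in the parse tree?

[S [U if c then [S [U if c then [S [M x = expr]]]]]]

6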